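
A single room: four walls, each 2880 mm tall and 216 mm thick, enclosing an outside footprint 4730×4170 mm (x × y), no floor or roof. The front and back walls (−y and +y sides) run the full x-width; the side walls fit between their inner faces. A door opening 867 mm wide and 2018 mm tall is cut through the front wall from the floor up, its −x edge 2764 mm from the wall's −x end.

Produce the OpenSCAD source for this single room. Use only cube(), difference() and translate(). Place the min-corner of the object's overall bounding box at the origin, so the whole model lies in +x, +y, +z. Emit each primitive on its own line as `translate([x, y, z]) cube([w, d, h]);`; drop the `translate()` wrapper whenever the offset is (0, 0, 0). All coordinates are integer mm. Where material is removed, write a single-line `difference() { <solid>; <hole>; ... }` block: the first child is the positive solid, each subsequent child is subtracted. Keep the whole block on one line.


difference() { cube([4730, 216, 2880]); translate([2764, 0, 0]) cube([867, 216, 2018]); }
translate([0, 3954, 0]) cube([4730, 216, 2880]);
translate([0, 216, 0]) cube([216, 3738, 2880]);
translate([4514, 216, 0]) cube([216, 3738, 2880]);


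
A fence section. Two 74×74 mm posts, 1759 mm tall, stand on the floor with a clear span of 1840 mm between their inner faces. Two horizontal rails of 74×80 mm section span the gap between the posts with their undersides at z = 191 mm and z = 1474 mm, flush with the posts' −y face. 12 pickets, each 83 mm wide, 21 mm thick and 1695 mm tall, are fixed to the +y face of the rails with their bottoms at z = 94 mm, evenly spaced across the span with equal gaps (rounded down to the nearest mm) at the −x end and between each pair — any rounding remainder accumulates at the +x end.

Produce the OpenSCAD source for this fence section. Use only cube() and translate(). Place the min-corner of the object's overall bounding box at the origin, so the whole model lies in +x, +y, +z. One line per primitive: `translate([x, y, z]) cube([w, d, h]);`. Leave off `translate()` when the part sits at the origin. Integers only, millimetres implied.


cube([74, 74, 1759]);
translate([1914, 0, 0]) cube([74, 74, 1759]);
translate([74, 0, 191]) cube([1840, 74, 80]);
translate([74, 0, 1474]) cube([1840, 74, 80]);
translate([138, 74, 94]) cube([83, 21, 1695]);
translate([285, 74, 94]) cube([83, 21, 1695]);
translate([432, 74, 94]) cube([83, 21, 1695]);
translate([579, 74, 94]) cube([83, 21, 1695]);
translate([726, 74, 94]) cube([83, 21, 1695]);
translate([873, 74, 94]) cube([83, 21, 1695]);
translate([1020, 74, 94]) cube([83, 21, 1695]);
translate([1167, 74, 94]) cube([83, 21, 1695]);
translate([1314, 74, 94]) cube([83, 21, 1695]);
translate([1461, 74, 94]) cube([83, 21, 1695]);
translate([1608, 74, 94]) cube([83, 21, 1695]);
translate([1755, 74, 94]) cube([83, 21, 1695]);


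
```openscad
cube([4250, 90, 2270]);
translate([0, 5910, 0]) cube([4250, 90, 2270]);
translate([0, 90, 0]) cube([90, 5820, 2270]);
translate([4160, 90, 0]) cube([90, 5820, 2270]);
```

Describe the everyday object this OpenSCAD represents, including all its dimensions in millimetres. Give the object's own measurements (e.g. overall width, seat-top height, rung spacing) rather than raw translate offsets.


The wall frame of a small rectangular building: four walls, each 2270 mm tall and 90 mm thick, enclosing a footprint 4250 mm (x) by 6000 mm (y) outside-to-outside, with no floor or roof. The front and back walls (the −y and +y sides) span the full width; the two side walls fit between them.


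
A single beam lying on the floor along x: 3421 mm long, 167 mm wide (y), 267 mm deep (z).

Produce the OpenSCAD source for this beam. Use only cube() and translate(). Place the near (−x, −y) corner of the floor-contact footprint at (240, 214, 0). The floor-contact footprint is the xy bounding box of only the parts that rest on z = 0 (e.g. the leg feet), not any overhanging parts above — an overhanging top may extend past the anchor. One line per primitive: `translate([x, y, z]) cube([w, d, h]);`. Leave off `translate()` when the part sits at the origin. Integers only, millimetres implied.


translate([240, 214, 0]) cube([3421, 167, 267]);


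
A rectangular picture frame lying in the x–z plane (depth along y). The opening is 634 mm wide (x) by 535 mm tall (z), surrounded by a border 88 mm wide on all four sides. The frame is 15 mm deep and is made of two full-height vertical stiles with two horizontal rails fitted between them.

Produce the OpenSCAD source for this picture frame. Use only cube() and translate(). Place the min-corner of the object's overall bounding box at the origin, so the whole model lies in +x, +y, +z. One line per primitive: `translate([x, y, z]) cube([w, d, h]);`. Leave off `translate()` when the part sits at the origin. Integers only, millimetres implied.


cube([88, 15, 711]);
translate([722, 0, 0]) cube([88, 15, 711]);
translate([88, 0, 0]) cube([634, 15, 88]);
translate([88, 0, 623]) cube([634, 15, 88]);


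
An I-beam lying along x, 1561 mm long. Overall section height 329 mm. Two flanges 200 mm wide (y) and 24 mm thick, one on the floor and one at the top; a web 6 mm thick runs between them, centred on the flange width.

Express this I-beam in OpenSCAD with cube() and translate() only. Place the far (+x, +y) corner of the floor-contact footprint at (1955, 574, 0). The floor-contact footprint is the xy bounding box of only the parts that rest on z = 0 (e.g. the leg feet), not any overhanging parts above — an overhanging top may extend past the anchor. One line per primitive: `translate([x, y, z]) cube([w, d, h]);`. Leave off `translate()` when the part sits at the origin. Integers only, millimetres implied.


translate([394, 374, 0]) cube([1561, 200, 24]);
translate([394, 471, 24]) cube([1561, 6, 281]);
translate([394, 374, 305]) cube([1561, 200, 24]);


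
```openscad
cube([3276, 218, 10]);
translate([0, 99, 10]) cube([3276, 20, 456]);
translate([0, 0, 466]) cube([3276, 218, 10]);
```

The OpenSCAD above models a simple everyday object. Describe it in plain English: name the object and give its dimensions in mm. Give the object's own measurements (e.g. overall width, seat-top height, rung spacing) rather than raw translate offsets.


An I-beam lying along x, 3276 mm long. Overall section height 476 mm. Two flanges 218 mm wide (y) and 10 mm thick, one on the floor and one at the top; a web 20 mm thick runs between them, centred on the flange width.


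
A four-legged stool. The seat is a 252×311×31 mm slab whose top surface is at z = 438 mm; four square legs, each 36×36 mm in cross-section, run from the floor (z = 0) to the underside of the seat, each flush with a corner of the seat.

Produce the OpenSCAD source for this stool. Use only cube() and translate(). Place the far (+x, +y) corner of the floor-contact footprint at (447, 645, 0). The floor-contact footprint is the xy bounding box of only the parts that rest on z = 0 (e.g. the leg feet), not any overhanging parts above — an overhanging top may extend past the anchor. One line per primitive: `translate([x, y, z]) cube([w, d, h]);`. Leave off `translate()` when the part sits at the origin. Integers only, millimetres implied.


translate([195, 334, 407]) cube([252, 311, 31]);
translate([195, 334, 0]) cube([36, 36, 407]);
translate([411, 334, 0]) cube([36, 36, 407]);
translate([195, 609, 0]) cube([36, 36, 407]);
translate([411, 609, 0]) cube([36, 36, 407]);


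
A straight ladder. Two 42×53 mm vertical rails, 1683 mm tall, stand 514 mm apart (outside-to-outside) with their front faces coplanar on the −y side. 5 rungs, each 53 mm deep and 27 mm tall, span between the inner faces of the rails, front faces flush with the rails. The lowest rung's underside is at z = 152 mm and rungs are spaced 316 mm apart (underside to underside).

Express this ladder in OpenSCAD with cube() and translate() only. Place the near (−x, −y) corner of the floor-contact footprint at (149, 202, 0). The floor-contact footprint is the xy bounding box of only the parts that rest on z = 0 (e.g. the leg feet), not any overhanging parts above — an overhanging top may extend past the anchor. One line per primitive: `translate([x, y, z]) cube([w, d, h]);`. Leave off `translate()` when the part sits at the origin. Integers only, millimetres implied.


translate([149, 202, 0]) cube([42, 53, 1683]);
translate([621, 202, 0]) cube([42, 53, 1683]);
translate([191, 202, 152]) cube([430, 53, 27]);
translate([191, 202, 468]) cube([430, 53, 27]);
translate([191, 202, 784]) cube([430, 53, 27]);
translate([191, 202, 1100]) cube([430, 53, 27]);
translate([191, 202, 1416]) cube([430, 53, 27]);


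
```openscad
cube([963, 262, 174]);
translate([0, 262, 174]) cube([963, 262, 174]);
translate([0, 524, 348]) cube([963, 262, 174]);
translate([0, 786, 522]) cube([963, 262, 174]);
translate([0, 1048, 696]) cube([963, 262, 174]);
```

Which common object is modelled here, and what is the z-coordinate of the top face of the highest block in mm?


A staircase. The total rise is 870 mm.

5 identical blocks, each offset up and back from the previous — a staircase. Each step is 174 mm tall and there are 5 of them, so the total rise is 5 × 174 = 870 mm.


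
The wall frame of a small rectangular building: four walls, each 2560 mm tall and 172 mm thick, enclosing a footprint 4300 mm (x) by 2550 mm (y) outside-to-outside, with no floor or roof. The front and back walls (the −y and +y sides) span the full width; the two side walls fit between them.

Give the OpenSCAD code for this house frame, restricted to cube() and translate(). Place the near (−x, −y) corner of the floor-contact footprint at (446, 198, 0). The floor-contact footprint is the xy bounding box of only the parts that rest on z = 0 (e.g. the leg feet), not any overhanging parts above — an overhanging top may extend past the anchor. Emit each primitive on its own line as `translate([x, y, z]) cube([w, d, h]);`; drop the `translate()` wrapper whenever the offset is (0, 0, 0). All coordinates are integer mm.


translate([446, 198, 0]) cube([4300, 172, 2560]);
translate([446, 2576, 0]) cube([4300, 172, 2560]);
translate([446, 370, 0]) cube([172, 2206, 2560]);
translate([4574, 370, 0]) cube([172, 2206, 2560]);


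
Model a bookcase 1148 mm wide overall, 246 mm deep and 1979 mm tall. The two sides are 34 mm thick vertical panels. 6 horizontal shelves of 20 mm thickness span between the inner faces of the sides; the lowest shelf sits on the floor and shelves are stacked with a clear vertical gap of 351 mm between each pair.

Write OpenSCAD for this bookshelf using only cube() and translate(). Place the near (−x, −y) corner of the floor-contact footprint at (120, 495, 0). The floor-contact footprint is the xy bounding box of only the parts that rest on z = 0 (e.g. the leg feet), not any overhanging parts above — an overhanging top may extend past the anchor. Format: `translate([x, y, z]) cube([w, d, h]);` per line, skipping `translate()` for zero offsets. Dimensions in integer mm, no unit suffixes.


translate([120, 495, 0]) cube([34, 246, 1979]);
translate([1234, 495, 0]) cube([34, 246, 1979]);
translate([154, 495, 0]) cube([1080, 246, 20]);
translate([154, 495, 371]) cube([1080, 246, 20]);
translate([154, 495, 742]) cube([1080, 246, 20]);
translate([154, 495, 1113]) cube([1080, 246, 20]);
translate([154, 495, 1484]) cube([1080, 246, 20]);
translate([154, 495, 1855]) cube([1080, 246, 20]);


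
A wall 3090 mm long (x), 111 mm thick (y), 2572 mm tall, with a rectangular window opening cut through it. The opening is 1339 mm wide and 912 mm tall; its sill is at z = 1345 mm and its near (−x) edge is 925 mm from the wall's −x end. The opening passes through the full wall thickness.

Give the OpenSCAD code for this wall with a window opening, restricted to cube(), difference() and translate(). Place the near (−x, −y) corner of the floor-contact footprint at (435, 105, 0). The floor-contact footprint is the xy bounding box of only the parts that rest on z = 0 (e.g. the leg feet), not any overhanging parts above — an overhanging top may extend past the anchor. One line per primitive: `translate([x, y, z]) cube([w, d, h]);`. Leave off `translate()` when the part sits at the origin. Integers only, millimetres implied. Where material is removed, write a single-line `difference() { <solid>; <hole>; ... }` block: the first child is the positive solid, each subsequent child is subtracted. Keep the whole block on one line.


difference() { translate([435, 105, 0]) cube([3090, 111, 2572]); translate([1360, 105, 1345]) cube([1339, 111, 912]); }


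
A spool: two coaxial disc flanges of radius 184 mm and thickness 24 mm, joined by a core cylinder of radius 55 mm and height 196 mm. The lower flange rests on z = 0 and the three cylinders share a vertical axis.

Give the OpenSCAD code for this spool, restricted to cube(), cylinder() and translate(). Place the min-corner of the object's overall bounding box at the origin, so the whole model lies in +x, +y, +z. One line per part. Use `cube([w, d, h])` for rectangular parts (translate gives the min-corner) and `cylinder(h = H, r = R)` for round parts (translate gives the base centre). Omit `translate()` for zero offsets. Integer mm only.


translate([184, 184, 0]) cylinder(h = 24, r = 184);
translate([184, 184, 24]) cylinder(h = 196, r = 55);
translate([184, 184, 220]) cylinder(h = 24, r = 184);


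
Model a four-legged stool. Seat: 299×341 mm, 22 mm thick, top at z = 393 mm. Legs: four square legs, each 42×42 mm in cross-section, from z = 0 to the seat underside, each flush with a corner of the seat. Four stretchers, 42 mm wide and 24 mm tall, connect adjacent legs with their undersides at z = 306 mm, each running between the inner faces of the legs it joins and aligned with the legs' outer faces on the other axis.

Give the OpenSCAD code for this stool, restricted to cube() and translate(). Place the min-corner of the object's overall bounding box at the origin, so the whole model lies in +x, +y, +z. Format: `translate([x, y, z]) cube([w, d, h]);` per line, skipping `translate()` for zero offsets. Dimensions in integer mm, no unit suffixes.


// leg_h = 393 - 22 = 371
// stretcher span = 299 - 2*42 = 215
translate([0, 0, 371]) cube([299, 341, 22]);
cube([42, 42, 371]);
translate([257, 0, 0]) cube([42, 42, 371]);
translate([0, 299, 0]) cube([42, 42, 371]);
translate([257, 299, 0]) cube([42, 42, 371]);
translate([42, 0, 306]) cube([215, 42, 24]);
translate([42, 299, 306]) cube([215, 42, 24]);
translate([0, 42, 306]) cube([42, 257, 24]);
translate([257, 42, 306]) cube([42, 257, 24]);


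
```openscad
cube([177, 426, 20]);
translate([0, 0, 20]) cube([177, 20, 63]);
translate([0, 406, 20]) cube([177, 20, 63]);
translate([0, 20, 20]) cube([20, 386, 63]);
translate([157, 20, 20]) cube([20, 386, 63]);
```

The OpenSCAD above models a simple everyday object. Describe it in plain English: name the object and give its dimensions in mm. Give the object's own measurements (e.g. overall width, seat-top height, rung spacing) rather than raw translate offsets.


An open-topped rectangular box: outside dimensions 177×426×83 mm, with a uniform wall and base thickness of 20 mm. The base is a full 177×426 slab on the floor; four walls sit on top of the base. The front and back walls (the −y and +y sides) span the full width; the two side walls fit between them.


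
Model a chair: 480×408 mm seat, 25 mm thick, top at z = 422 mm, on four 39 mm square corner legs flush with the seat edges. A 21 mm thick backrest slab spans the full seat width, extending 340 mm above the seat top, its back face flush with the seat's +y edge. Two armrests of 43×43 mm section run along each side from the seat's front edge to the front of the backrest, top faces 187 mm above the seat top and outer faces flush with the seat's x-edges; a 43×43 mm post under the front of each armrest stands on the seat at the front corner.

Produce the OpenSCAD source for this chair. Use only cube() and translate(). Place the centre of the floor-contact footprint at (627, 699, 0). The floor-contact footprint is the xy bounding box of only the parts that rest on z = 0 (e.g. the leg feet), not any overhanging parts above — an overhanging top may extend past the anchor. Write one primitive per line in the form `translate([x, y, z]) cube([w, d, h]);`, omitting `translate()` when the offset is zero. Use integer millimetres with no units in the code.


// leg_h = 422 - 25 = 397
// arm post h = 187 - 43 = 144
translate([387, 495, 397]) cube([480, 408, 25]);
translate([387, 495, 0]) cube([39, 39, 397]);
translate([828, 495, 0]) cube([39, 39, 397]);
translate([387, 864, 0]) cube([39, 39, 397]);
translate([828, 864, 0]) cube([39, 39, 397]);
translate([387, 882, 422]) cube([480, 21, 340]);
translate([387, 495, 566]) cube([43, 387, 43]);
translate([824, 495, 566]) cube([43, 387, 43]);
translate([387, 495, 422]) cube([43, 43, 144]);
translate([824, 495, 422]) cube([43, 43, 144]);


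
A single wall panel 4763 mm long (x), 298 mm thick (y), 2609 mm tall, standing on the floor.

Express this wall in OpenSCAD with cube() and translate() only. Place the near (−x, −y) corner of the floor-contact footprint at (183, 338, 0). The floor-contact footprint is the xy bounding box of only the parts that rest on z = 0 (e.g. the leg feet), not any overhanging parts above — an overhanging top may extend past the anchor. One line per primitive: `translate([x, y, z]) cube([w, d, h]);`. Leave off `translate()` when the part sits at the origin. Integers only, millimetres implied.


translate([183, 338, 0]) cube([4763, 298, 2609]);


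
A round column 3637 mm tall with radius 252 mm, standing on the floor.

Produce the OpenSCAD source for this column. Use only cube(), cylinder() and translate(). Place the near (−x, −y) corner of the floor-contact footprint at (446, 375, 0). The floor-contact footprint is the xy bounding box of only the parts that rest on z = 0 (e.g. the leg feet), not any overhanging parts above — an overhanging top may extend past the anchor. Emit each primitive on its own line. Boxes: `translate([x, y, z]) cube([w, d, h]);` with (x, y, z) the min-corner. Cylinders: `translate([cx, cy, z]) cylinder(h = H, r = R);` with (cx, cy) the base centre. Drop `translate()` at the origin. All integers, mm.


translate([698, 627, 0]) cylinder(h = 3637, r = 252);


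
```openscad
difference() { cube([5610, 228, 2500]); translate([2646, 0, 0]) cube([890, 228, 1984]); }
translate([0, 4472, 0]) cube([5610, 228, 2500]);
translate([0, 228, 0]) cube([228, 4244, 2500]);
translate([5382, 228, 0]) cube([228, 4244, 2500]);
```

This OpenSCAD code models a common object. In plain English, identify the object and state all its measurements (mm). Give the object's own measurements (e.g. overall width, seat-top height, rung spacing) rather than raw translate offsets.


A single room: four walls, each 2500 mm tall and 228 mm thick, enclosing an outside footprint 5610×4700 mm (x × y), no floor or roof. The front and back walls (−y and +y sides) run the full x-width; the side walls fit between their inner faces. A door opening 890 mm wide and 1984 mm tall is cut through the front wall from the floor up, its −x edge 2646 mm from the wall's −x end.


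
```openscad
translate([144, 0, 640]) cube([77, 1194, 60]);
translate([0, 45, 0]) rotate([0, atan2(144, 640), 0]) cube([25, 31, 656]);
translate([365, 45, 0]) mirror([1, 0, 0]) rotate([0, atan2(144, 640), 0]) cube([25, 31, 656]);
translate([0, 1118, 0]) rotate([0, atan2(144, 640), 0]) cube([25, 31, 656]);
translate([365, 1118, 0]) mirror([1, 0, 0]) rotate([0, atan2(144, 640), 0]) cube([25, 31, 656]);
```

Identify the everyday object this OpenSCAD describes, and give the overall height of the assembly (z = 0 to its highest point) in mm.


A sawhorse. The overall height is 700 mm.

A beam across two mirrored pairs of raked legs — a sawhorse. The beam's underside is at z = 640 (matching the legs' vertical rise in atan2(144, 640)) and the beam is 60 mm tall, so its top is at 640 + 60 = 700 mm. The raked legs top out at the beam's underside, so that is the highest point.


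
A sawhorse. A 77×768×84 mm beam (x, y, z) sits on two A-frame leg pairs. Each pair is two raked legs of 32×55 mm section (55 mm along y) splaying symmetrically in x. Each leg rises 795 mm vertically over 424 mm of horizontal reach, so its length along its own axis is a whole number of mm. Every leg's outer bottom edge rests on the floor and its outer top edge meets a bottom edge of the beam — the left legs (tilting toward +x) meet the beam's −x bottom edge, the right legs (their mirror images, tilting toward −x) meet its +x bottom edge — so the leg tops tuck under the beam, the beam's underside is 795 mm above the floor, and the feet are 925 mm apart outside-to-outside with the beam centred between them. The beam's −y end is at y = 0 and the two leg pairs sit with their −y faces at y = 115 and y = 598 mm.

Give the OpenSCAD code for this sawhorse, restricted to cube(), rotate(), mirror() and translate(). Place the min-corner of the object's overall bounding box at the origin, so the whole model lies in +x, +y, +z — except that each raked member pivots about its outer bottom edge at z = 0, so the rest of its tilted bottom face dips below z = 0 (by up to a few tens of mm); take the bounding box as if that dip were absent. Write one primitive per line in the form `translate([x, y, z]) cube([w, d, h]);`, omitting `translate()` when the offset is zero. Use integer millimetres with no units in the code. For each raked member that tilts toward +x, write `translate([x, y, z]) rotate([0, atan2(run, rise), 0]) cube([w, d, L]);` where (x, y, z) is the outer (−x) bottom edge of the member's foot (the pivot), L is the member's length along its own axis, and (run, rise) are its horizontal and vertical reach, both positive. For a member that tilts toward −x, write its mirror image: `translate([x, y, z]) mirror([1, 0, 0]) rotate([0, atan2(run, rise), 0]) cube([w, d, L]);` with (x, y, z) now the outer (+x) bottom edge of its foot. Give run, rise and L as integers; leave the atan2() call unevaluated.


// leg length = √(424² + 795²) = 901
// right-leg outer foot x = 2·424 + 77 = 925
// beam min-corner = (424, 0, 795)
translate([424, 0, 795]) cube([77, 768, 84]);
translate([0, 115, 0]) rotate([0, atan2(424, 795), 0]) cube([32, 55, 901]);
translate([925, 115, 0]) mirror([1, 0, 0]) rotate([0, atan2(424, 795), 0]) cube([32, 55, 901]);
translate([0, 598, 0]) rotate([0, atan2(424, 795), 0]) cube([32, 55, 901]);
translate([925, 598, 0]) mirror([1, 0, 0]) rotate([0, atan2(424, 795), 0]) cube([32, 55, 901]);


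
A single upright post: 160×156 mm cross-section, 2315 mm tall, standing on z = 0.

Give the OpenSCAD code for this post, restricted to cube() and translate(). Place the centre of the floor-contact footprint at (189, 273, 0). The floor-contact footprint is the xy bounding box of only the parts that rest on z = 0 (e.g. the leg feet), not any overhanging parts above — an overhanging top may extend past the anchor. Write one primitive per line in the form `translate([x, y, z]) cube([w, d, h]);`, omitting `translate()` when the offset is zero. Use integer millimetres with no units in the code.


translate([109, 195, 0]) cube([160, 156, 2315]);


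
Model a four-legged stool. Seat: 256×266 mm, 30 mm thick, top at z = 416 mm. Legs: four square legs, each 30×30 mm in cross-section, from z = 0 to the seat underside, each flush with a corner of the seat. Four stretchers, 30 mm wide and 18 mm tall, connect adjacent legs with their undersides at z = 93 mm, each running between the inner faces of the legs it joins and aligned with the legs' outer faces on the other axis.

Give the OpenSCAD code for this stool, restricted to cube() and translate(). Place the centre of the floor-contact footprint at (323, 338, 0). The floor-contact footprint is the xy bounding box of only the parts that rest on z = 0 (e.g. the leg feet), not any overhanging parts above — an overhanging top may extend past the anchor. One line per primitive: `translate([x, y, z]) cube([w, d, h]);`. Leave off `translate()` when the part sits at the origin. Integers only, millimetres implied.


translate([195, 205, 386]) cube([256, 266, 30]);
translate([195, 205, 0]) cube([30, 30, 386]);
translate([421, 205, 0]) cube([30, 30, 386]);
translate([195, 441, 0]) cube([30, 30, 386]);
translate([421, 441, 0]) cube([30, 30, 386]);
translate([225, 205, 93]) cube([196, 30, 18]);
translate([225, 441, 93]) cube([196, 30, 18]);
translate([195, 235, 93]) cube([30, 206, 18]);
translate([421, 235, 93]) cube([30, 206, 18]);


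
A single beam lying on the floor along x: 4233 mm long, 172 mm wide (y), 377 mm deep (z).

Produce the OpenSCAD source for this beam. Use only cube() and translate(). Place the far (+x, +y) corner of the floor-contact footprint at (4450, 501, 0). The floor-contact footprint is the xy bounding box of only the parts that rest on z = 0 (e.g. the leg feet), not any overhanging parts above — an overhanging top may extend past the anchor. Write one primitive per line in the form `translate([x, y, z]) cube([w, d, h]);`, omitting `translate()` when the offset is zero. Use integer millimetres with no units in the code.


translate([217, 329, 0]) cube([4233, 172, 377]);


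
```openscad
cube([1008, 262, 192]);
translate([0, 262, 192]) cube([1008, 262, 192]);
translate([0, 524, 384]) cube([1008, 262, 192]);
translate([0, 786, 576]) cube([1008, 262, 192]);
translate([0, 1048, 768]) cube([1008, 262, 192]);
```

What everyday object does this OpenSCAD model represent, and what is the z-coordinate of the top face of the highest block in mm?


A staircase. The total rise is 960 mm.

5 identical blocks, each offset up and back from the previous — a staircase. Each step is 192 mm tall and there are 5 of them, so the total rise is 5 × 192 = 960 mm.


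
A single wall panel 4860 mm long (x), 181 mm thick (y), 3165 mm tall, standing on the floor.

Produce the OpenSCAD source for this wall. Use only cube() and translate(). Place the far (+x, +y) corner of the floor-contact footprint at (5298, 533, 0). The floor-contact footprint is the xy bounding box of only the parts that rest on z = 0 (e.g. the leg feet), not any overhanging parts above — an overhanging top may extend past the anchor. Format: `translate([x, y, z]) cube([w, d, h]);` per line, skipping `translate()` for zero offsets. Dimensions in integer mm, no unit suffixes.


translate([438, 352, 0]) cube([4860, 181, 3165]);


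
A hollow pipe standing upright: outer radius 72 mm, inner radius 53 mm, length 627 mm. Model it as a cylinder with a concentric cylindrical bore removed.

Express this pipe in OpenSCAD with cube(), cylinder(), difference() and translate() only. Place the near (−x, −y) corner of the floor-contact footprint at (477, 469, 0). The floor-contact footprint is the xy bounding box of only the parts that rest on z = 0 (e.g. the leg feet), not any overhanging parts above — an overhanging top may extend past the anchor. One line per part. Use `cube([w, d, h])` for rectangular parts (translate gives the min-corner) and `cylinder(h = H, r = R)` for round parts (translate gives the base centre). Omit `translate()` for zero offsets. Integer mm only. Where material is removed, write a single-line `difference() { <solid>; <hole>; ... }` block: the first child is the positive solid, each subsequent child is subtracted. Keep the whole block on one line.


difference() { translate([549, 541, 0]) cylinder(h = 627, r = 72); translate([549, 541, 0]) cylinder(h = 627, r = 53); }


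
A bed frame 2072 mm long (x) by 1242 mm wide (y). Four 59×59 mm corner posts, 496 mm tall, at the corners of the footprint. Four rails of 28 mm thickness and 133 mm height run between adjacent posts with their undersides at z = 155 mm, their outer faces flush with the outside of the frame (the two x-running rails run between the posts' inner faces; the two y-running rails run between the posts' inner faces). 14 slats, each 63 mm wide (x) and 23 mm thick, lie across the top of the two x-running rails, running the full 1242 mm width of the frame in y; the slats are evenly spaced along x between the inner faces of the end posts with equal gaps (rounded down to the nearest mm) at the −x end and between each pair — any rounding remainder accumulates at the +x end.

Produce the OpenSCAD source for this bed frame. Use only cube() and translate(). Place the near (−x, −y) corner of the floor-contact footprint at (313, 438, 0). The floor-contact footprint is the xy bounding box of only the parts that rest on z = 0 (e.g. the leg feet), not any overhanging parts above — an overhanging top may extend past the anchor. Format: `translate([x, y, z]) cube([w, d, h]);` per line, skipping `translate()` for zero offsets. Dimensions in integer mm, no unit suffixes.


translate([313, 438, 0]) cube([59, 59, 496]);
translate([313, 1621, 0]) cube([59, 59, 496]);
translate([2326, 438, 0]) cube([59, 59, 496]);
translate([2326, 1621, 0]) cube([59, 59, 496]);
translate([372, 438, 155]) cube([1954, 28, 133]);
translate([372, 1652, 155]) cube([1954, 28, 133]);
translate([313, 497, 155]) cube([28, 1124, 133]);
translate([2357, 497, 155]) cube([28, 1124, 133]);
translate([443, 438, 288]) cube([63, 1242, 23]);
translate([577, 438, 288]) cube([63, 1242, 23]);
translate([711, 438, 288]) cube([63, 1242, 23]);
translate([845, 438, 288]) cube([63, 1242, 23]);
translate([979, 438, 288]) cube([63, 1242, 23]);
translate([1113, 438, 288]) cube([63, 1242, 23]);
translate([1247, 438, 288]) cube([63, 1242, 23]);
translate([1381, 438, 288]) cube([63, 1242, 23]);
translate([1515, 438, 288]) cube([63, 1242, 23]);
translate([1649, 438, 288]) cube([63, 1242, 23]);
translate([1783, 438, 288]) cube([63, 1242, 23]);
translate([1917, 438, 288]) cube([63, 1242, 23]);
translate([2051, 438, 288]) cube([63, 1242, 23]);
translate([2185, 438, 288]) cube([63, 1242, 23]);


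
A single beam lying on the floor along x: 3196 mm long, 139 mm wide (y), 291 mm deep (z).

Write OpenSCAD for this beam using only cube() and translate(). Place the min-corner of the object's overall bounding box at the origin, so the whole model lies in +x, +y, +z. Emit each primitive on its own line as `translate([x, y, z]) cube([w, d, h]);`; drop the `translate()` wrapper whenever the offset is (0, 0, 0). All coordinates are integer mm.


cube([3196, 139, 291]);


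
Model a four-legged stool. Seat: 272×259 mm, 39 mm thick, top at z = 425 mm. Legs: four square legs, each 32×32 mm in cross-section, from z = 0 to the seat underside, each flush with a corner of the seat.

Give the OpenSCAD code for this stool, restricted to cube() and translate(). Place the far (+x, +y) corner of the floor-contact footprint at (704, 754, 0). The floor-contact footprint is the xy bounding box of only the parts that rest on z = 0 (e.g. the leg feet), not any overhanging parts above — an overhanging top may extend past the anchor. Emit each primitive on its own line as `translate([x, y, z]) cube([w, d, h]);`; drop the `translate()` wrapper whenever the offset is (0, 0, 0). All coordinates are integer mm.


translate([432, 495, 386]) cube([272, 259, 39]);
translate([432, 495, 0]) cube([32, 32, 386]);
translate([672, 495, 0]) cube([32, 32, 386]);
translate([432, 722, 0]) cube([32, 32, 386]);
translate([672, 722, 0]) cube([32, 32, 386]);


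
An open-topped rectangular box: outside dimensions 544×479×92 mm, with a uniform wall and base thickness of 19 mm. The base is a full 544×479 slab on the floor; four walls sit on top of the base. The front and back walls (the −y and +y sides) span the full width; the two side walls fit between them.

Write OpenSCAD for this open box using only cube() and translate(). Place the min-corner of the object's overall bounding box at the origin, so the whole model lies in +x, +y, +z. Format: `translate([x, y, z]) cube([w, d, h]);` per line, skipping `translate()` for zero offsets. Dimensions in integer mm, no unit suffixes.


cube([544, 479, 19]);
translate([0, 0, 19]) cube([544, 19, 73]);
translate([0, 460, 19]) cube([544, 19, 73]);
translate([0, 19, 19]) cube([19, 441, 73]);
translate([525, 19, 19]) cube([19, 441, 73]);


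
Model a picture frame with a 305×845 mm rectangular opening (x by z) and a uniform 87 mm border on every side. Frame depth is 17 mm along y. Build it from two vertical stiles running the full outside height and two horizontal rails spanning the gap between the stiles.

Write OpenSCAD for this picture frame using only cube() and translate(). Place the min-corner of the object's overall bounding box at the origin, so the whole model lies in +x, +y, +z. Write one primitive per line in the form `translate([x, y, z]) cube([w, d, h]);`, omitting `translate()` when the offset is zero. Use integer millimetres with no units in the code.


cube([87, 17, 1019]);
translate([392, 0, 0]) cube([87, 17, 1019]);
translate([87, 0, 0]) cube([305, 17, 87]);
translate([87, 0, 932]) cube([305, 17, 87]);


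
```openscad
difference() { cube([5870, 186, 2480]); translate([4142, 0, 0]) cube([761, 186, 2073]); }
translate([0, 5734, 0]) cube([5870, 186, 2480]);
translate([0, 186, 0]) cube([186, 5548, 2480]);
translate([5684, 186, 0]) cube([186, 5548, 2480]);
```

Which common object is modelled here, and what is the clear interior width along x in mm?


A single room. The interior width is 5498 mm.

Four walls enclosing a rectangle with a door in the front wall — a room. Outside width 5870 minus two 186 mm walls gives 5498 mm.


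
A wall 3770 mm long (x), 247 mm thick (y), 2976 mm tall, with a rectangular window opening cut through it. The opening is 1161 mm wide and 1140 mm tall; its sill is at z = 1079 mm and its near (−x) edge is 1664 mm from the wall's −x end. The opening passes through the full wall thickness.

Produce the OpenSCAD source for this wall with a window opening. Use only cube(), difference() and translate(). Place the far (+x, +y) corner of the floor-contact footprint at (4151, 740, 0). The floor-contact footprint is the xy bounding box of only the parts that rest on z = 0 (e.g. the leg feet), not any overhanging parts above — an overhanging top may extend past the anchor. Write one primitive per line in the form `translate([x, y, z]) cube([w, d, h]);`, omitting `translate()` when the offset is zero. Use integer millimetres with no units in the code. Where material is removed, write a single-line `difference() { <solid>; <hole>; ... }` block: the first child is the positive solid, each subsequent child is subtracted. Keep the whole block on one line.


difference() { translate([381, 493, 0]) cube([3770, 247, 2976]); translate([2045, 493, 1079]) cube([1161, 247, 1140]); }


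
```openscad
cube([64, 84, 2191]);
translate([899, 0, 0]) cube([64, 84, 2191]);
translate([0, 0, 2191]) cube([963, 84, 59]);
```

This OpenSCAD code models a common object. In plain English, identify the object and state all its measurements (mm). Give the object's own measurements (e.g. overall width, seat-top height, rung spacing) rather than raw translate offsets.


A door frame. The clear opening is 835 mm wide and 2191 mm high. Two 64 mm wide jambs, 84 mm deep, stand either side of the opening from the floor to the top of the opening. A 59 mm thick head sits across the top of both jambs, spanning the full outside width of the frame.


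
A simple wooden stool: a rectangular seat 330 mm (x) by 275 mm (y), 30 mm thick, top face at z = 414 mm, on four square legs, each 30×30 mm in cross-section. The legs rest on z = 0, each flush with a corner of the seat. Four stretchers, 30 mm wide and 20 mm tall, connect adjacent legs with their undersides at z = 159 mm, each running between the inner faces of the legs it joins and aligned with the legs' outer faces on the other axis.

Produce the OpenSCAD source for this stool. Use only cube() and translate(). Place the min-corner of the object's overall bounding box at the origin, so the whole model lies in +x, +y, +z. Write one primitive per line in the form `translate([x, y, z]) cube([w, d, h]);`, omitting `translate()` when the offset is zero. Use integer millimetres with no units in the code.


translate([0, 0, 384]) cube([330, 275, 30]);
cube([30, 30, 384]);
translate([300, 0, 0]) cube([30, 30, 384]);
translate([0, 245, 0]) cube([30, 30, 384]);
translate([300, 245, 0]) cube([30, 30, 384]);
translate([30, 0, 159]) cube([270, 30, 20]);
translate([30, 245, 159]) cube([270, 30, 20]);
translate([0, 30, 159]) cube([30, 215, 20]);
translate([300, 30, 159]) cube([30, 215, 20]);


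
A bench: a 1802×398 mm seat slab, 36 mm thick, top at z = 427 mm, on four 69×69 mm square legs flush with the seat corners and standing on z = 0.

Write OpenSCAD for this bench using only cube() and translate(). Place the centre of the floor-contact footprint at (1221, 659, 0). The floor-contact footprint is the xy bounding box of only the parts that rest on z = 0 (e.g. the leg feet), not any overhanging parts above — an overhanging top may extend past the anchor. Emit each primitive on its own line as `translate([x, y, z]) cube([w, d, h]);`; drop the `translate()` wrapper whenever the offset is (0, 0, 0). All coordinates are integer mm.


// leg_h = 427 − 36 = 391
translate([320, 460, 391]) cube([1802, 398, 36]);
translate([320, 460, 0]) cube([69, 69, 391]);
translate([320, 789, 0]) cube([69, 69, 391]);
translate([2053, 460, 0]) cube([69, 69, 391]);
translate([2053, 789, 0]) cube([69, 69, 391]);


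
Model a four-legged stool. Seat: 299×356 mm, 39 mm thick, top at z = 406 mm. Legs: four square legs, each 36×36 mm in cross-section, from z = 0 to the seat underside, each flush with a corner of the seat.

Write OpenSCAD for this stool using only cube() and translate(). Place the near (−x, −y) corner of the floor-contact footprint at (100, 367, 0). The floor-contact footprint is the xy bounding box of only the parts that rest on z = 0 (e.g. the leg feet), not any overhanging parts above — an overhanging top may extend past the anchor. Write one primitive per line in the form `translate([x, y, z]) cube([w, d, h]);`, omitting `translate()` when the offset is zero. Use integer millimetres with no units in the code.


translate([100, 367, 367]) cube([299, 356, 39]);
translate([100, 367, 0]) cube([36, 36, 367]);
translate([363, 367, 0]) cube([36, 36, 367]);
translate([100, 687, 0]) cube([36, 36, 367]);
translate([363, 687, 0]) cube([36, 36, 367]);


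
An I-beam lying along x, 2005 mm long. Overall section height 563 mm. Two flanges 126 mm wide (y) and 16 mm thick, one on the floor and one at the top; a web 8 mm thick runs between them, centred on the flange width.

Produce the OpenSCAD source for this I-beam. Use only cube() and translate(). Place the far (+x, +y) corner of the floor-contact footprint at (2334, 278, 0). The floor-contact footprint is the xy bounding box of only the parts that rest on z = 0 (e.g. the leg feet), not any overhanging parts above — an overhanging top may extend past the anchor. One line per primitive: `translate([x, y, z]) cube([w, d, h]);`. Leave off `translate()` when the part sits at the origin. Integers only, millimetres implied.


translate([329, 152, 0]) cube([2005, 126, 16]);
translate([329, 211, 16]) cube([2005, 8, 531]);
translate([329, 152, 547]) cube([2005, 126, 16]);


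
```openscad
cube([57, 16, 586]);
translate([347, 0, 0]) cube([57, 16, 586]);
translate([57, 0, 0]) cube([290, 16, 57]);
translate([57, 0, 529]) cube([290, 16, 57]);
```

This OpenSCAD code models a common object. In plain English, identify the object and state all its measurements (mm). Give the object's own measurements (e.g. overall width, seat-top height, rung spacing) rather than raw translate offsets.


A rectangular picture frame lying in the x–z plane (depth along y). The opening is 290 mm wide (x) by 472 mm tall (z), surrounded by a border 57 mm wide on all four sides. The frame is 16 mm deep and is made of two full-height vertical stiles with two horizontal rails fitted between them.


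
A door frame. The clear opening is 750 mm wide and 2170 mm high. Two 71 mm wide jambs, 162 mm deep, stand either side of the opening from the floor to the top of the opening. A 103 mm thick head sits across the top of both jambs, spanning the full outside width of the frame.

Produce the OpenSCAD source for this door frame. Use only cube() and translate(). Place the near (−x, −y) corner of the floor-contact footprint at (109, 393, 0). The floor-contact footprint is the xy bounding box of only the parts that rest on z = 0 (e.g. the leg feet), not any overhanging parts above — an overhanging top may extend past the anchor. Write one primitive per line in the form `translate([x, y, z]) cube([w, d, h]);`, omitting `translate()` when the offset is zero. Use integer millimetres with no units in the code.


translate([109, 393, 0]) cube([71, 162, 2170]);
translate([930, 393, 0]) cube([71, 162, 2170]);
translate([109, 393, 2170]) cube([892, 162, 103]);
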